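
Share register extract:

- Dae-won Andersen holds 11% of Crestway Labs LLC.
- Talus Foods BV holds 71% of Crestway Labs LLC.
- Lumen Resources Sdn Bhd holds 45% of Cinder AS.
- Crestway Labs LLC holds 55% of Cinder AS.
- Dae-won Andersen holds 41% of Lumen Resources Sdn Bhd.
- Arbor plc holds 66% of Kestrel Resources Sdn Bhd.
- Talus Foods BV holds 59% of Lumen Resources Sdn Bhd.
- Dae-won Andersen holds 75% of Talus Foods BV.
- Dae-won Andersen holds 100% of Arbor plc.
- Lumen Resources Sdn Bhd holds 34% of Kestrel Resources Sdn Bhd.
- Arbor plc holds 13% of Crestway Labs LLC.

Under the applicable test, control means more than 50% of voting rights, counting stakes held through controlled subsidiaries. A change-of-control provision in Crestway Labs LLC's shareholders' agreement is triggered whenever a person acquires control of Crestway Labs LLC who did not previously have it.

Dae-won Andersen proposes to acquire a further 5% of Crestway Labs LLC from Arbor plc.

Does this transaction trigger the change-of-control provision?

The purchase adds only to Dae-won's holdings (Arbor's stake shrinks), so Dae-won is the only person who could newly come to control Crestway.
Dae-won holds 75% of Talus, so Dae-won controls Talus.
Dae-won holds 100% of Arbor, so Dae-won controls Arbor.
Arbor and Talus and Dae-won together hold 13% + 71% + 11% = 95% of Crestway, so Dae-won controls Crestway.
So Dae-won already controls Crestway before the transaction.
After the purchase, Dae-won's direct stake in Crestway rises to 11% + 5% = 16%, and Arbor's stake falls to 8%.
Dae-won controlled Crestway already, so this is not a new person acquiring control; every other person's position is unchanged or reduced.
No new person acquires control, so the clause is not triggered.

No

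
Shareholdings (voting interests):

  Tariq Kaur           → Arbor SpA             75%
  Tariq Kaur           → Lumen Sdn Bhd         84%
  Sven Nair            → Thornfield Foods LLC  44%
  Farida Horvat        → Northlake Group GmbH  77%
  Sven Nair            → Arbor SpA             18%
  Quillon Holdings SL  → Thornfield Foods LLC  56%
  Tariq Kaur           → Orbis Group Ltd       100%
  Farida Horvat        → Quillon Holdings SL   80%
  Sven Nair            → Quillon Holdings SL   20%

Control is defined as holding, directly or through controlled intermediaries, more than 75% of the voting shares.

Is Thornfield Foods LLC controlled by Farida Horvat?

No

Farida holds 80% of Quillon, so Farida controls Quillon.
Farida holds 77% of Northlake, so Farida controls Northlake.
In Thornfield, Farida's side holds only 56%, not > 75%.
So Farida does not control Thornfield.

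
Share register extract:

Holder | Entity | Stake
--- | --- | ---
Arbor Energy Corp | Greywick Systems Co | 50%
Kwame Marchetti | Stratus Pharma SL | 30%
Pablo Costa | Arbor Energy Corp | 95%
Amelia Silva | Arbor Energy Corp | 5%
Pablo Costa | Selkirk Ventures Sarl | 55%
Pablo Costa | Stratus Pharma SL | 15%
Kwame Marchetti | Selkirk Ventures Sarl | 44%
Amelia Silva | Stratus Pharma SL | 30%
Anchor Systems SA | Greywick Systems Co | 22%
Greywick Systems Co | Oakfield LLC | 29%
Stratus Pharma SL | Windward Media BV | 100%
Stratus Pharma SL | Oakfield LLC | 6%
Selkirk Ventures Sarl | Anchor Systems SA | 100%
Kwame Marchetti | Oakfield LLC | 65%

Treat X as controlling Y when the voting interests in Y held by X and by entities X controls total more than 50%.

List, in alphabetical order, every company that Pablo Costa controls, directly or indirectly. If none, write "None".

Anchor Systems SA, Arbor Energy Corp, Greywick Systems Co, Selkirk Ventures Sarl

Pablo holds 55% of Selkirk, so Pablo controls Selkirk.
Selkirk holds 100% of Anchor, so Pablo controls Anchor.
Pablo holds 95% of Arbor, so Pablo controls Arbor.
Arbor and Anchor together hold 50% + 22% = 72% of Greywick, so Pablo controls Greywick.
No other company's threshold is met.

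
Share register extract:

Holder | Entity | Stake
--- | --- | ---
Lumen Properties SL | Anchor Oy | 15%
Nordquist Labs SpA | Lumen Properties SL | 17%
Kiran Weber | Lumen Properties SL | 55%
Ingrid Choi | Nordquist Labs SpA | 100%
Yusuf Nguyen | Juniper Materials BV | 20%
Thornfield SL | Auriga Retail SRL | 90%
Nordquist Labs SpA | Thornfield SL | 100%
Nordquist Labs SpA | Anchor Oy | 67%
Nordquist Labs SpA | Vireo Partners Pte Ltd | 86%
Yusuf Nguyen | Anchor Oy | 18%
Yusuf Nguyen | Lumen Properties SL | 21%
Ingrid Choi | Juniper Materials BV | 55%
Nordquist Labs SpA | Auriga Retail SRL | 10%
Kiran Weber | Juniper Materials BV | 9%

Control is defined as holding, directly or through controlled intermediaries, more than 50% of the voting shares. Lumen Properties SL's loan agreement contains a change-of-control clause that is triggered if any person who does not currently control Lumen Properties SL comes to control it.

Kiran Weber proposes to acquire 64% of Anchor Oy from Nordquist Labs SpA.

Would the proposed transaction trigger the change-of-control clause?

No

The purchase adds only to Kiran's holdings (Nordquist's stake shrinks), so Kiran is the only person who could newly come to control Lumen.
Kiran holds 55% of Lumen, so Kiran controls Lumen.
So Kiran already controls Lumen before the transaction.
After the purchase, Kiran holds 64% of Anchor directly, and Nordquist's stake falls to 3%.
Kiran controlled Lumen already, so this is not a new person acquiring control; every other person's position is unchanged or reduced.
No new person acquires control, so the clause is not triggered.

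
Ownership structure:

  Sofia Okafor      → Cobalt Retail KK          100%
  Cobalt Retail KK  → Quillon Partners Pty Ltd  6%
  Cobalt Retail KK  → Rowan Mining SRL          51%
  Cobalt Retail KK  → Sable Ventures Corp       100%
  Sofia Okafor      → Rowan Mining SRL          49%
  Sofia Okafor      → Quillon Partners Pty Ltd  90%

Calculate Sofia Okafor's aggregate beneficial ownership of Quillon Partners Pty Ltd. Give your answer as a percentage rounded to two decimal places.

Sofia reaches Quillon along 2 paths.
Via Cobalt: 100% × 6% = 6%.
Direct stake: 90% = 90%.
Total: 6% + 90% = 96%.
Rounded: 96.00%.

96.00%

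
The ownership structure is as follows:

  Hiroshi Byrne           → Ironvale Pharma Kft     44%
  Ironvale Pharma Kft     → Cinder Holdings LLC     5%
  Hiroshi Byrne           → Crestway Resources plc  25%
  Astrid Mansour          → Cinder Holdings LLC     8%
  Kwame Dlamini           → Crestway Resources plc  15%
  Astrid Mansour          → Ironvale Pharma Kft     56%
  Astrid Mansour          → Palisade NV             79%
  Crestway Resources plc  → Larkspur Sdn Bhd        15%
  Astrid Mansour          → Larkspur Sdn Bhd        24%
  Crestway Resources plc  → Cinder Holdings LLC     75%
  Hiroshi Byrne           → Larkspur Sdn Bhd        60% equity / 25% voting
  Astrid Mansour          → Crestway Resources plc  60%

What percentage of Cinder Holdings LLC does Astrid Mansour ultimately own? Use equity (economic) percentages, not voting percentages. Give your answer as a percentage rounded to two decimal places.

Astrid reaches Cinder along 3 paths.
Direct stake: 8% = 8%.
Via Crestway: 60% × 75% = 45%.
Via Ironvale: 56% × 5% = 2.8%.
Total: 8% + 45% + 2.8% = 55.8%.
Rounded: 55.80%.

55.80%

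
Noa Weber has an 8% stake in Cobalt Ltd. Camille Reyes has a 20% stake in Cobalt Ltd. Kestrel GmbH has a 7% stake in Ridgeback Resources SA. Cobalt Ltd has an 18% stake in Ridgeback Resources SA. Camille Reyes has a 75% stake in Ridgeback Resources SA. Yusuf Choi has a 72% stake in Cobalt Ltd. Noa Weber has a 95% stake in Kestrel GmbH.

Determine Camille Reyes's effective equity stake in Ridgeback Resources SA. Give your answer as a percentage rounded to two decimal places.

78.60%

Camille reaches Ridgeback along 2 paths.
Direct stake: 75% = 75%.
Via Cobalt: 20% × 18% = 3.6%.
Total: 75% + 3.6% = 78.6%.
Rounded: 78.60%.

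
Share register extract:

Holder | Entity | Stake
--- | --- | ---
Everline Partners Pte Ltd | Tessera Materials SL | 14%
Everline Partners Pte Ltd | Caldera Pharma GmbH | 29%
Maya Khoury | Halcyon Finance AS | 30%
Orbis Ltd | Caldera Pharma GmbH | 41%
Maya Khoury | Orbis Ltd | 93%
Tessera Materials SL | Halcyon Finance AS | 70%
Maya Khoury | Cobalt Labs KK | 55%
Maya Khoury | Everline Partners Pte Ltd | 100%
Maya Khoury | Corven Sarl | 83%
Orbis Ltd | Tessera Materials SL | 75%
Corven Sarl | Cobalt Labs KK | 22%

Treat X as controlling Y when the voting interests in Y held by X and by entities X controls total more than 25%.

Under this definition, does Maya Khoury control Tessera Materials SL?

Yes

Maya holds 93% of Orbis, so Maya controls Orbis.
Maya holds 100% of Everline, so Maya controls Everline.
Orbis and Everline together hold 75% + 14% = 89% of Tessera, so Maya controls Tessera.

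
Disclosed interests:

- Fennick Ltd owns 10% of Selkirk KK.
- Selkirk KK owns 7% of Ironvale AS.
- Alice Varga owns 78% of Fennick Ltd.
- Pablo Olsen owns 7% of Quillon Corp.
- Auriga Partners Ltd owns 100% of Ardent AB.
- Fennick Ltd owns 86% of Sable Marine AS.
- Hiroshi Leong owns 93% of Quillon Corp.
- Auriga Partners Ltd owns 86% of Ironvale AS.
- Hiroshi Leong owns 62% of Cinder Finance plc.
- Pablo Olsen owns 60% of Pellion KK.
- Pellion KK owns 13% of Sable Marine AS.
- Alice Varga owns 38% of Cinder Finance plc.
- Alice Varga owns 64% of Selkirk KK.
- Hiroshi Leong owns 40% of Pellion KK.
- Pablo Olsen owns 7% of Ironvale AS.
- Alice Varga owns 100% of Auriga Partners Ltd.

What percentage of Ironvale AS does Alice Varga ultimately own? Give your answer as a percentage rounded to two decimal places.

91.03%

Alice reaches Ironvale along 3 paths.
Via Selkirk: 64% × 7% = 4.48%.
Via Fennick → Selkirk: 78% × 10% × 7% = 0.546%.
Via Auriga: 100% × 86% = 86%.
Total: 4.48% + 0.546% + 86% = 91.026%.
Rounded: 91.03%.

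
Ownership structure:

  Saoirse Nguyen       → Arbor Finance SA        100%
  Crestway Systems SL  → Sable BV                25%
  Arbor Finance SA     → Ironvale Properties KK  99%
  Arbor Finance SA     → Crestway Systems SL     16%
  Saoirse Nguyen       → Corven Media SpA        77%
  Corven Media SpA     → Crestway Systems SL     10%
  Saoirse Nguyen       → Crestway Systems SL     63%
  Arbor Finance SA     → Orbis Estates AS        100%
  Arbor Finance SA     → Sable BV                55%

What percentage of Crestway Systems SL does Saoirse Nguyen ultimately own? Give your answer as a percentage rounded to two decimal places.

Saoirse reaches Crestway along 3 paths.
Via Arbor: 100% × 16% = 16%.
Via Corven: 77% × 10% = 7.7%.
Direct stake: 63% = 63%.
Total: 16% + 7.7% + 63% = 86.7%.
Rounded: 86.70%.

86.70%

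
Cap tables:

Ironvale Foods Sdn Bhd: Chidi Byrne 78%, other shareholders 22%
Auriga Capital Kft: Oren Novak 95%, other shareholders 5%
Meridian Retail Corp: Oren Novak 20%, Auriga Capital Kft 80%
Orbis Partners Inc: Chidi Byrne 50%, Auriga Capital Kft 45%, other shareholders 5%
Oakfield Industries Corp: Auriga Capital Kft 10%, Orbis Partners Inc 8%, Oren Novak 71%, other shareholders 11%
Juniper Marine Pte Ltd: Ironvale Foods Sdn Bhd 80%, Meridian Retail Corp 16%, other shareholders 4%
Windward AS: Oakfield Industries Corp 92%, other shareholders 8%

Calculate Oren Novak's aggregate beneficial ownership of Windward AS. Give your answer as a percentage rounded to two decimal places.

77.21%

Oren reaches Windward along 3 paths.
Via Auriga → Oakfield: 95% × 10% × 92% = 8.74%.
Via Auriga → Orbis → Oakfield: 95% × 45% × 8% × 92% = 3.1464%.
Via Oakfield: 71% × 92% = 65.32%.
Total: 8.74% + 3.1464% + 65.32% = 77.2064%.
Rounded: 77.21%.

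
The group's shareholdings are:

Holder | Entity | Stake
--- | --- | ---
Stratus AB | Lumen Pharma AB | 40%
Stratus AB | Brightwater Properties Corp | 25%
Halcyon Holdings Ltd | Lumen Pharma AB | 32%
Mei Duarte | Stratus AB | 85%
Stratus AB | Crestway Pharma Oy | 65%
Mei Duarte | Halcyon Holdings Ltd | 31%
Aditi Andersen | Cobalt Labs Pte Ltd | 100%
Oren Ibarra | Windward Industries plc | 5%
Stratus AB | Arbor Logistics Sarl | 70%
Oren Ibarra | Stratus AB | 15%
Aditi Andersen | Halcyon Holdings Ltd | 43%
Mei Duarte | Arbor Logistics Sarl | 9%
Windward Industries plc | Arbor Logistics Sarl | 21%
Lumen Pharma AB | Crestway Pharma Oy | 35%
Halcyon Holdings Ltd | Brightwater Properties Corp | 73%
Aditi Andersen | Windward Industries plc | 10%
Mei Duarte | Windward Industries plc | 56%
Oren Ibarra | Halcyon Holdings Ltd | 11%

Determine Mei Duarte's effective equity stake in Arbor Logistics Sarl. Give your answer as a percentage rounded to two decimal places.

Mei reaches Arbor along 3 paths.
Via Windward: 56% × 21% = 11.76%.
Direct stake: 9% = 9%.
Via Stratus: 85% × 70% = 59.5%.
Total: 11.76% + 9% + 59.5% = 80.26%.

80.26%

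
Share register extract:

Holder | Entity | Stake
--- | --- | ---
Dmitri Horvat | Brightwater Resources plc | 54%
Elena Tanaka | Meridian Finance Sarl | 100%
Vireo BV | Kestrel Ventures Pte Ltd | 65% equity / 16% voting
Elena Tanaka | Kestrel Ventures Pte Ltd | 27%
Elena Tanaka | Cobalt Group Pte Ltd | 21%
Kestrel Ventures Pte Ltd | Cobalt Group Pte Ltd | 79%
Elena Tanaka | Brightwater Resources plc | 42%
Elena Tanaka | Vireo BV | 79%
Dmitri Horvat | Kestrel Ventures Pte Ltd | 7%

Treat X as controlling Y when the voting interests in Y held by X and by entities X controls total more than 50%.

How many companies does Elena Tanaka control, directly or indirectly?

2

Elena holds 79% of Vireo, so Elena controls Vireo.
Elena holds 100% of Meridian, so Elena controls Meridian.
No other company's threshold is met.
Elena controls 2 companies.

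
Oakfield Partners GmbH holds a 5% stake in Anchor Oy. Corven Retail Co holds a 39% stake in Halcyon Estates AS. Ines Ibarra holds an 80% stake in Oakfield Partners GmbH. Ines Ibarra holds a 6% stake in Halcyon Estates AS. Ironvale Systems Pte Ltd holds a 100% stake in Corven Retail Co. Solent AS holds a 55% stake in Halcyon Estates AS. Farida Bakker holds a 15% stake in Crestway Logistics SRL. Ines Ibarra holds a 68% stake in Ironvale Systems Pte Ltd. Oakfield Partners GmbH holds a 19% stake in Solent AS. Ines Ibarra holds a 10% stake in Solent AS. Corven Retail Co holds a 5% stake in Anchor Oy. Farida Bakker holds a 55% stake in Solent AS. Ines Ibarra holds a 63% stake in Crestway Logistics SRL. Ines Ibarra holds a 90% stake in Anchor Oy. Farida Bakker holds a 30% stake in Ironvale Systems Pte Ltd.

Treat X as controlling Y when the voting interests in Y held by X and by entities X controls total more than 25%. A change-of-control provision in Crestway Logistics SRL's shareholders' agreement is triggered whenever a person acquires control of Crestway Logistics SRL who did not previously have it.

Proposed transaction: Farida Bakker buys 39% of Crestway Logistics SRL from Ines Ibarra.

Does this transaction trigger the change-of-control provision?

The purchase adds only to Farida's holdings (Ines's stake shrinks), so Farida is the only person who could newly come to control Crestway.
Farida holds 30% of Ironvale, so Farida controls Ironvale.
Farida holds 55% of Solent, so Farida controls Solent.
Ironvale holds 100% of Corven, so Farida controls Corven.
Corven and Solent together hold 39% + 55% = 94% of Halcyon, so Farida controls Halcyon.
In Crestway, Farida's side holds only 15%, not > 25%.
So before the transaction, Farida does not control Crestway.
After the purchase, Farida's direct stake in Crestway rises to 15% + 39% = 54%, and Ines's stake falls to 24%.
Farida holds 54% of Crestway, so Farida controls Crestway.
Farida did not control Crestway before and does after, so the clause is triggered.

Yes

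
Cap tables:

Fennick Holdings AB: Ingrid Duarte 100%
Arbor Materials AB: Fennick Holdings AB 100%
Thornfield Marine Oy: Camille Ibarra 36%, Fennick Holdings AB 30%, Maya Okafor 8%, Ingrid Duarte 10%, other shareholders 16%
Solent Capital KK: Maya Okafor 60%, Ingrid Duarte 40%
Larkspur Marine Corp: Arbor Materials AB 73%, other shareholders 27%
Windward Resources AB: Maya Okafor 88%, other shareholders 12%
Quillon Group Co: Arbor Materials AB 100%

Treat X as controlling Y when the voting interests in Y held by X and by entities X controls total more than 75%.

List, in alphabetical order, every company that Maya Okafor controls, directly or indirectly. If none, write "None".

Maya holds 88% of Windward, so Maya controls Windward.
No other company's threshold is met.

Windward Resources AB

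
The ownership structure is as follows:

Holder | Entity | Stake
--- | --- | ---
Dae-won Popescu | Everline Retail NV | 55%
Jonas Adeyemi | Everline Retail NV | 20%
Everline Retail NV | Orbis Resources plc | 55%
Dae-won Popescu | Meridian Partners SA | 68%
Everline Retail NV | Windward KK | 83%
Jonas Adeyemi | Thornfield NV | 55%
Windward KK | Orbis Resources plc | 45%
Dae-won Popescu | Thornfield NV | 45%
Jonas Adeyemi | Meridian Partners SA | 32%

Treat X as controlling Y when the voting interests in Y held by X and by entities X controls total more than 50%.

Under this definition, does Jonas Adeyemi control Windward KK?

No

Jonas holds 55% of Thornfield, so Jonas controls Thornfield.
Neither Jonas nor any entity Jonas controls holds any voting interest in Windward.
So Jonas does not control Windward.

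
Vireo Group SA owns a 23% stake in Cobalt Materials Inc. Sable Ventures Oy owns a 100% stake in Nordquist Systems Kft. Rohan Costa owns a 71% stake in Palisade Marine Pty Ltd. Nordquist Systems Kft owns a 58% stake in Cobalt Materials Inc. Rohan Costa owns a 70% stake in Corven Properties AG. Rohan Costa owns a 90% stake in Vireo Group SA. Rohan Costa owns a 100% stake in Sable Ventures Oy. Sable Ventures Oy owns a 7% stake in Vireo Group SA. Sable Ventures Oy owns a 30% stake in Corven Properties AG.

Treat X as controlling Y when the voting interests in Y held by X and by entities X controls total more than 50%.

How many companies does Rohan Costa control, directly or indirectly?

6

Rohan holds 100% of Sable, so Rohan controls Sable.
Sable holds 100% of Nordquist, so Rohan controls Nordquist.
Rohan and Sable together hold 90% + 7% = 97% of Vireo, so Rohan controls Vireo.
Rohan holds 71% of Palisade, so Rohan controls Palisade.
Sable and Rohan together hold 30% + 70% = 100% of Corven, so Rohan controls Corven.
Vireo and Nordquist together hold 23% + 58% = 81% of Cobalt, so Rohan controls Cobalt.
Rohan controls 6 companies.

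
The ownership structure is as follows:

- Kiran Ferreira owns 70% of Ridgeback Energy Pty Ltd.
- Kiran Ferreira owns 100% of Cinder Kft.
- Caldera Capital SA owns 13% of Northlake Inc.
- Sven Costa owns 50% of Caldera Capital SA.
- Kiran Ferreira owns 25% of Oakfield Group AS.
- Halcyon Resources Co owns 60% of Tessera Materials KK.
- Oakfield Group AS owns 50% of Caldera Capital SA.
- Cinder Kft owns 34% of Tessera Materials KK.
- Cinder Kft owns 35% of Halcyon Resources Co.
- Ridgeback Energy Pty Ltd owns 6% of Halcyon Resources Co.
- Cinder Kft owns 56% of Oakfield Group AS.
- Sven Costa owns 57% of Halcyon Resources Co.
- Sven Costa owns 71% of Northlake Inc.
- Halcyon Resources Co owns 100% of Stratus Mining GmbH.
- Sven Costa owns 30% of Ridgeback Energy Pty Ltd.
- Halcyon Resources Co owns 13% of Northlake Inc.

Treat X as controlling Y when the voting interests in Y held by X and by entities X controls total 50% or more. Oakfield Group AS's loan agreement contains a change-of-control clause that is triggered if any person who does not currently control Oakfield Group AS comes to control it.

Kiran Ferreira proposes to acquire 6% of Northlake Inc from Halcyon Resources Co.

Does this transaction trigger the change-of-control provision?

The purchase adds only to Kiran's holdings (Halcyon's stake shrinks), so Kiran is the only person who could newly come to control Oakfield.
Kiran holds 100% of Cinder, so Kiran controls Cinder.
Kiran and Cinder together hold 25% + 56% = 81% of Oakfield, so Kiran controls Oakfield.
So Kiran already controls Oakfield before the transaction.
After the purchase, Kiran holds 6% of Northlake directly, and Halcyon's stake falls to 7%.
Kiran controlled Oakfield already, so this is not a new person acquiring control; every other person's position is unchanged or reduced.
No new person acquires control, so the clause is not triggered.

No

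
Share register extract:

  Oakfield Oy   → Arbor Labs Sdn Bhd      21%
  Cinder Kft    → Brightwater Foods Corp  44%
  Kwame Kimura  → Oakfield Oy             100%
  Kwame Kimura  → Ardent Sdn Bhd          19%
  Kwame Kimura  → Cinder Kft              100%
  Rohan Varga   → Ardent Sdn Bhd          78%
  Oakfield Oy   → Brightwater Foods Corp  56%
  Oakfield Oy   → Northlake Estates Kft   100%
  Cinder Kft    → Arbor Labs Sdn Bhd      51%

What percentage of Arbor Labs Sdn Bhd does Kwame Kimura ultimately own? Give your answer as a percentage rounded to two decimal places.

72.00%

Kwame reaches Arbor along 2 paths.
Via Cinder: 100% × 51% = 51%.
Via Oakfield: 100% × 21% = 21%.
Total: 51% + 21% = 72%.
Rounded: 72.00%.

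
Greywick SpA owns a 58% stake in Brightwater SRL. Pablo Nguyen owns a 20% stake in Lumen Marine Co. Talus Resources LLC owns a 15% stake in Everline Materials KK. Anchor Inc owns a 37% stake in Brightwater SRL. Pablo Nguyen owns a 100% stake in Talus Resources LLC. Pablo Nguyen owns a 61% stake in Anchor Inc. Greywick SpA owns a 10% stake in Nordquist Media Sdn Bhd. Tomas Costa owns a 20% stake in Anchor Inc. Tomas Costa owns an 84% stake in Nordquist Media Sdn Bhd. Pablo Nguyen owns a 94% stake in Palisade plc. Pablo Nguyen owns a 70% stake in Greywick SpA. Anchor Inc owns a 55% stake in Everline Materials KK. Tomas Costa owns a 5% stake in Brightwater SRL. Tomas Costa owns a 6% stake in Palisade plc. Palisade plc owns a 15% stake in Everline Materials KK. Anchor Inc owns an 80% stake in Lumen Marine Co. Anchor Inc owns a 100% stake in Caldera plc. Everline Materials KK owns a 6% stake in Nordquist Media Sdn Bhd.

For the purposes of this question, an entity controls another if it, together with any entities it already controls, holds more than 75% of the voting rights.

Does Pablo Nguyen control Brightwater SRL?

No

Pablo holds 94% of Palisade, so Pablo controls Palisade.
Pablo holds 100% of Talus, so Pablo controls Talus.
Neither Pablo nor any entity Pablo controls holds any voting interest in Brightwater.
So Pablo does not control Brightwater.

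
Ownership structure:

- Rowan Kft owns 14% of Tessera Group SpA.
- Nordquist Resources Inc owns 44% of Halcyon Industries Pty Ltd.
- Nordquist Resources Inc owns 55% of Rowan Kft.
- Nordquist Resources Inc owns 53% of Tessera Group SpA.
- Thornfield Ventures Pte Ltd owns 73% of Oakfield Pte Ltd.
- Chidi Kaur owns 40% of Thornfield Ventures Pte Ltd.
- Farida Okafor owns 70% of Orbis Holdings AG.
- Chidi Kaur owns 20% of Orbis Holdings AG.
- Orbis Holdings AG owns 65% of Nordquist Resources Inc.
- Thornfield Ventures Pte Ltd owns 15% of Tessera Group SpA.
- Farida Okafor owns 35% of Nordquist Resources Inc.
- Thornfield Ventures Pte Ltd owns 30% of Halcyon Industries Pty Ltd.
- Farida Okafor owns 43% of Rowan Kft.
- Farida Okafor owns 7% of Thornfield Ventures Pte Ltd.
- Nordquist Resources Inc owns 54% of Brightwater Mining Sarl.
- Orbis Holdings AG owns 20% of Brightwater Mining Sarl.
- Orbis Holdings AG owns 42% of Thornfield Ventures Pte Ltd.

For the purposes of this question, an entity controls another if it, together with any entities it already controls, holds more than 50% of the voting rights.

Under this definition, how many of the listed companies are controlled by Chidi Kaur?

Chidi's largest direct stake is 40% in Thornfield, which does not meet the threshold.
Chidi controls 0 companies.

0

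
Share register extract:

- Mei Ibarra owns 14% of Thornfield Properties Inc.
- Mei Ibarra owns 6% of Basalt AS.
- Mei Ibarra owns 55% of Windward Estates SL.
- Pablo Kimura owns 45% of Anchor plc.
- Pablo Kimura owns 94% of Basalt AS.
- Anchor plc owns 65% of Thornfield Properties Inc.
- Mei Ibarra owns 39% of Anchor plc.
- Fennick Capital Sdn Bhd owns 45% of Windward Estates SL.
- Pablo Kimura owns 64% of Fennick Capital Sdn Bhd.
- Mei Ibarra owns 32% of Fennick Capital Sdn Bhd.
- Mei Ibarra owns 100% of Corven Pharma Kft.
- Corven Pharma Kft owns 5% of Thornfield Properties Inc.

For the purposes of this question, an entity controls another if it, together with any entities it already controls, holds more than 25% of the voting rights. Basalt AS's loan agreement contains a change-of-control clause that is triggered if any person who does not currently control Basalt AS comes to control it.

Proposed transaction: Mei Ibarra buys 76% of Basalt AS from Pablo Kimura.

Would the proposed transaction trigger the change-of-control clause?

The purchase adds only to Mei's holdings (Pablo's stake shrinks), so Mei is the only person who could newly come to control Basalt.
Mei holds 32% of Fennick, so Mei controls Fennick.
Mei holds 39% of Anchor, so Mei controls Anchor.
Mei holds 100% of Corven, so Mei controls Corven.
Mei and Corven and Anchor together hold 14% + 5% + 65% = 84% of Thornfield, so Mei controls Thornfield.
Fennick and Mei together hold 45% + 55% = 100% of Windward, so Mei controls Windward.
In Basalt, Mei's side holds only 6%, not > 25%.
So before the transaction, Mei does not control Basalt.
After the purchase, Mei's direct stake in Basalt rises to 6% + 76% = 82%, and Pablo's stake falls to 18%.
Mei holds 82% of Basalt, so Mei controls Basalt.
Mei did not control Basalt before and does after, so the clause is triggered.

Yes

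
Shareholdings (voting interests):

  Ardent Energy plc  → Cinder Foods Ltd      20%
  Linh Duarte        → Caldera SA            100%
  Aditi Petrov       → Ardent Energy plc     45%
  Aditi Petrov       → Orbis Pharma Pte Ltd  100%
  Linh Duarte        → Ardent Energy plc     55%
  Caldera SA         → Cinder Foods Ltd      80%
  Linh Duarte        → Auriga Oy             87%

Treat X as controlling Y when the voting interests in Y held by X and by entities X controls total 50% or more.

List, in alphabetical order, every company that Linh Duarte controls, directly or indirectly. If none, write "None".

Ardent Energy plc, Auriga Oy, Caldera SA, Cinder Foods Ltd

Linh holds 55% of Ardent, so Linh controls Ardent.
Linh holds 87% of Auriga, so Linh controls Auriga.
Linh holds 100% of Caldera, so Linh controls Caldera.
Caldera and Ardent together hold 80% + 20% = 100% of Cinder, so Linh controls Cinder.
No other company's threshold is met.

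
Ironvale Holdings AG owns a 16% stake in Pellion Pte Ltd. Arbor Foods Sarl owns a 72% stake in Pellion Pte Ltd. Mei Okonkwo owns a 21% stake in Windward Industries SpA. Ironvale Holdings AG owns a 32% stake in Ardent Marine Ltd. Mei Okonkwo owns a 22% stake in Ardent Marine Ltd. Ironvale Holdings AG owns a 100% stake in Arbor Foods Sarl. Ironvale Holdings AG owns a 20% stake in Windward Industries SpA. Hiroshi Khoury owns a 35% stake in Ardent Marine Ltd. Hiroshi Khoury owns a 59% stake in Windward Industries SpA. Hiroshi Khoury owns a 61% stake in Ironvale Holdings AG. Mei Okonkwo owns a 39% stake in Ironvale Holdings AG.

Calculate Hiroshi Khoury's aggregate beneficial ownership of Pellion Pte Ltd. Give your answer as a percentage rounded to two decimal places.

Hiroshi reaches Pellion along 2 paths.
Via Ironvale: 61% × 16% = 9.76%.
Via Ironvale → Arbor: 61% × 100% × 72% = 43.92%.
Total: 9.76% + 43.92% = 53.68%.

53.68%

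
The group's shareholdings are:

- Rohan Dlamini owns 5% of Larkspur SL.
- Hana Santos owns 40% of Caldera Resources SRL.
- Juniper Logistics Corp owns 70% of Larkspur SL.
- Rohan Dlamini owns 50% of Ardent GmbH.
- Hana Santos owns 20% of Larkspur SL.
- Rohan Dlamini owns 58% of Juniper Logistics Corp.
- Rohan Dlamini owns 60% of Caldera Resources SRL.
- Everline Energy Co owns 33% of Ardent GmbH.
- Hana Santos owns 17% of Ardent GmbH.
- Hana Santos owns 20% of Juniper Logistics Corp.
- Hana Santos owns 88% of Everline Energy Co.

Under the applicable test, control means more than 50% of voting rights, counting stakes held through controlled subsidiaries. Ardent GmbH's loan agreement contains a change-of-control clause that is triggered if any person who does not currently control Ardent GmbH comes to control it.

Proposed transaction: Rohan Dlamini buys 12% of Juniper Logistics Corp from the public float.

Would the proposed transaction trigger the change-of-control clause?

No

The purchase changes only Rohan's holdings, so Rohan is the only person who could newly come to control Ardent.
Rohan holds 60% of Caldera, so Rohan controls Caldera.
Rohan holds 58% of Juniper, so Rohan controls Juniper.
Juniper and Rohan together hold 70% + 5% = 75% of Larkspur, so Rohan controls Larkspur.
In Ardent, Rohan's side holds only 50%, not > 50%.
So before the transaction, Rohan does not control Ardent.
After the purchase, Rohan's direct stake in Juniper rises to 58% + 12% = 70%.
Rohan holds 70% of Juniper, so Rohan controls Juniper.
After the transaction, Rohan's side holds 50% of Ardent, not > 50%, so Rohan still does not control Ardent.
No new person acquires control, so the clause is not triggered.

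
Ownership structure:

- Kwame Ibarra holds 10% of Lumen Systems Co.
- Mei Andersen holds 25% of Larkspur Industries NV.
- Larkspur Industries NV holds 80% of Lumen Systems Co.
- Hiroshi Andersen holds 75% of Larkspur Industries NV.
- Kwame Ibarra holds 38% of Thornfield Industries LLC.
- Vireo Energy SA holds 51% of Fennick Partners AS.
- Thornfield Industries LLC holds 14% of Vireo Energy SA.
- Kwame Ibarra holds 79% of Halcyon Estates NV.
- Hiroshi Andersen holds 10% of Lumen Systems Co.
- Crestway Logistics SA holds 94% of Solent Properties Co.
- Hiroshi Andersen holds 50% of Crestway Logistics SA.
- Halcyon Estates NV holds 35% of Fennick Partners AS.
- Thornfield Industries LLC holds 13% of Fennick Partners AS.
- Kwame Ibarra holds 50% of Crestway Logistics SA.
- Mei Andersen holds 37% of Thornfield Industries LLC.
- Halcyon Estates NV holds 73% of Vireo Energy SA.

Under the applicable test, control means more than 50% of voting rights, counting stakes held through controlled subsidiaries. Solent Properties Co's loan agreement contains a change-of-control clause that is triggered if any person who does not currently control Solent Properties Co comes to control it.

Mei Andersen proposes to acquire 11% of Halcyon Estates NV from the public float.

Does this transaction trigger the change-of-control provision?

The purchase changes only Mei's holdings, so Mei is the only person who could newly come to control Solent.
Mei's largest direct stake is 37% in Thornfield, which does not meet the threshold, so Mei controls no company.
Neither Mei nor any entity Mei controls holds any voting interest in Solent.
So before the transaction, Mei does not control Solent.
After the purchase, Mei holds 11% of Halcyon directly.
Mei's side now holds 11% of Halcyon, not > 50%, so Mei still does not control Halcyon.
After the transaction, neither Mei nor any entity Mei controls holds a voting interest in Solent, so Mei still does not control it.
No new person acquires control, so the clause is not triggered.

No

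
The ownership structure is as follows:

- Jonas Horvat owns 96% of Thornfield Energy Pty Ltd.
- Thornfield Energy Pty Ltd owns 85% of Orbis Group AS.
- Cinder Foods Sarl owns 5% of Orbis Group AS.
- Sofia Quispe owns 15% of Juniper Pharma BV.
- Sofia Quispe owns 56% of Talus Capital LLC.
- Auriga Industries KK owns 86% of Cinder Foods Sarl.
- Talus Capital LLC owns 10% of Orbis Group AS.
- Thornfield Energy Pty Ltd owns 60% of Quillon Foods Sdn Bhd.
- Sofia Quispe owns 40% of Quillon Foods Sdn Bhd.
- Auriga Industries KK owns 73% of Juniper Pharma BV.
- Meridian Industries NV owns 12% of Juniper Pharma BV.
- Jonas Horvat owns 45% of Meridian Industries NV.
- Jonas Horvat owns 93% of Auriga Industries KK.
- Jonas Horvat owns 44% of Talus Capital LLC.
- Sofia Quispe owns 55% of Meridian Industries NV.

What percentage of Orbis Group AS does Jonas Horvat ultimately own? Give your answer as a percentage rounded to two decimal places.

90.00%

Jonas reaches Orbis along 3 paths.
Via Thornfield: 96% × 85% = 81.6%.
Via Auriga → Cinder: 93% × 86% × 5% = 3.999%.
Via Talus: 44% × 10% = 4.4%.
Total: 81.6% + 3.999% + 4.4% = 89.999%.
Rounded: 90.00%.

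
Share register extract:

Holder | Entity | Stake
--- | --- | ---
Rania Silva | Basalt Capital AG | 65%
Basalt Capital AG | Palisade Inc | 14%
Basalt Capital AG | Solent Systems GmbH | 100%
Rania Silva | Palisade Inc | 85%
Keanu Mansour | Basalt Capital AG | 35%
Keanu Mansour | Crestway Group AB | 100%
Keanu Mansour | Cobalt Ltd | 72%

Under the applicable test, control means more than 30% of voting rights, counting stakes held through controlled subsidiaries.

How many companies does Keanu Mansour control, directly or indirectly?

4

Keanu holds 35% of Basalt, so Keanu controls Basalt.
Keanu holds 72% of Cobalt, so Keanu controls Cobalt.
Basalt holds 100% of Solent, so Keanu controls Solent.
Keanu holds 100% of Crestway, so Keanu controls Crestway.
No other company's threshold is met.
Keanu controls 4 companies.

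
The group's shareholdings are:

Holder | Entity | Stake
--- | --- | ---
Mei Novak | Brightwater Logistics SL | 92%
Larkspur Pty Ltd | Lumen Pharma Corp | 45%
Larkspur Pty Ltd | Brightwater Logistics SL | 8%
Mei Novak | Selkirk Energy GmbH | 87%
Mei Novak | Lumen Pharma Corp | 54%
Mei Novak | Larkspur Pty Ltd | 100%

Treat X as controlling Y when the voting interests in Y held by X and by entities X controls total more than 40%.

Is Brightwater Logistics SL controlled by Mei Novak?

Yes

Mei holds 100% of Larkspur, so Mei controls Larkspur.
Larkspur and Mei together hold 8% + 92% = 100% of Brightwater, so Mei controls Brightwater.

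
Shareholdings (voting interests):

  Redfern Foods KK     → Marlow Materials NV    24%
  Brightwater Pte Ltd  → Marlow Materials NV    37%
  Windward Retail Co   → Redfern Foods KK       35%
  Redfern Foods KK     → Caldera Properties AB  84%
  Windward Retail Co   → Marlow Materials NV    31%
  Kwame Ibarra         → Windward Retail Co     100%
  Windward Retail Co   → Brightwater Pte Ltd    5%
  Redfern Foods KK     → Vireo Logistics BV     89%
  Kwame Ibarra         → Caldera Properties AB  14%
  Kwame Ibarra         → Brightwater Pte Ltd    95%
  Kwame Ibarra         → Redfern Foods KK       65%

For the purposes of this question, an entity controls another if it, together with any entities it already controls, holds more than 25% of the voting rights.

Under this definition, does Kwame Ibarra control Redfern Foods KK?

Kwame holds 100% of Windward, so Kwame controls Windward.
Kwame and Windward together hold 65% + 35% = 100% of Redfern, so Kwame controls Redfern.

Yes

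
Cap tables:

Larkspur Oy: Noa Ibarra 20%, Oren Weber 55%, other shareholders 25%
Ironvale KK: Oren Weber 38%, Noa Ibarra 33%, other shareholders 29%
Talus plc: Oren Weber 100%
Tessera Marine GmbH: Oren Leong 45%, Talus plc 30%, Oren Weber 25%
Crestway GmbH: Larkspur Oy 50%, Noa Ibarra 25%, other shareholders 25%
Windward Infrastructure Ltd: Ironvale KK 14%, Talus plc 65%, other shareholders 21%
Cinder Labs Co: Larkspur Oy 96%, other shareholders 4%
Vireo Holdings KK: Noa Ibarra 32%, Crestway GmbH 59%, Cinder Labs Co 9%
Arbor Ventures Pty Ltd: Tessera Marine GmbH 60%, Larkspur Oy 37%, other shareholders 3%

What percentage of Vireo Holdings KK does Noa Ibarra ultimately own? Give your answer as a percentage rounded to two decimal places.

54.38%

Noa reaches Vireo along 4 paths.
Direct stake: 32% = 32%.
Via Larkspur → Crestway: 20% × 50% × 59% = 5.9%.
Via Crestway: 25% × 59% = 14.75%.
Via Larkspur → Cinder: 20% × 96% × 9% = 1.728%.
Total: 32% + 5.9% + 14.75% + 1.728% = 54.378%.
Rounded: 54.38%.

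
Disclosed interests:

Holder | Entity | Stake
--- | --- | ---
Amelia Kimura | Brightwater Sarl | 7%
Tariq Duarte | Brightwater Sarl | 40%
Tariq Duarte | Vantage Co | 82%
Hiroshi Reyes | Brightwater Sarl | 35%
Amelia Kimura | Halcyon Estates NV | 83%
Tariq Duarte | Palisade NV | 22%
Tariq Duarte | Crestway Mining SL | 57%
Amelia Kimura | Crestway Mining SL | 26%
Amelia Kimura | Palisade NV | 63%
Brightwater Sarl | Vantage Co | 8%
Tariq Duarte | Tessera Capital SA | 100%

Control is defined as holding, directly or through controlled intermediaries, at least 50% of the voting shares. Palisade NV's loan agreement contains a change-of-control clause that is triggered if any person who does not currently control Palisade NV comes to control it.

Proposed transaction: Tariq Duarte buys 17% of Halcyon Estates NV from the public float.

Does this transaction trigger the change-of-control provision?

No

The purchase changes only Tariq's holdings, so Tariq is the only person who could newly come to control Palisade.
Tariq holds 100% of Tessera, so Tariq controls Tessera.
Tariq holds 57% of Crestway, so Tariq controls Crestway.
Tariq holds 82% of Vantage, so Tariq controls Vantage.
In Palisade, Tariq's side holds only 22%, not ≥ 50%.
So before the transaction, Tariq does not control Palisade.
After the purchase, Tariq holds 17% of Halcyon directly.
Tariq's side now holds 17% of Halcyon, not ≥ 50%, so Tariq still does not control Halcyon.
After the transaction, Tariq's side holds 22% of Palisade, not ≥ 50%, so Tariq still does not control Palisade.
No new person acquires control, so the clause is not triggered.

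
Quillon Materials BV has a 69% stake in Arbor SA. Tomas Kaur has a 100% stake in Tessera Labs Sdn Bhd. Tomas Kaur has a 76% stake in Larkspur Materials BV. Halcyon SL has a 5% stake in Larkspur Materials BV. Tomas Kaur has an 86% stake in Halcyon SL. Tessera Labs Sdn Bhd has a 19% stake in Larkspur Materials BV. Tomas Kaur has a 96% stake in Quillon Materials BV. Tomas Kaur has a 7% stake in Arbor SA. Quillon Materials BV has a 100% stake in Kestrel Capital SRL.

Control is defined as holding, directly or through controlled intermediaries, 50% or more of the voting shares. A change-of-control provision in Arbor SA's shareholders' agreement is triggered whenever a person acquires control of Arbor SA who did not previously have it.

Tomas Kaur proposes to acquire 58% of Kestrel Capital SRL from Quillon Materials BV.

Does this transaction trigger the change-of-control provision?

The purchase adds only to Tomas's holdings (Quillon's stake shrinks), so Tomas is the only person who could newly come to control Arbor.
Tomas holds 96% of Quillon, so Tomas controls Quillon.
Tomas and Quillon together hold 7% + 69% = 76% of Arbor, so Tomas controls Arbor.
So Tomas already controls Arbor before the transaction.
After the purchase, Tomas holds 58% of Kestrel directly, and Quillon's stake falls to 42%.
Tomas controlled Arbor already, so this is not a new person acquiring control; every other person's position is unchanged or reduced.
No new person acquires control, so the clause is not triggered.

No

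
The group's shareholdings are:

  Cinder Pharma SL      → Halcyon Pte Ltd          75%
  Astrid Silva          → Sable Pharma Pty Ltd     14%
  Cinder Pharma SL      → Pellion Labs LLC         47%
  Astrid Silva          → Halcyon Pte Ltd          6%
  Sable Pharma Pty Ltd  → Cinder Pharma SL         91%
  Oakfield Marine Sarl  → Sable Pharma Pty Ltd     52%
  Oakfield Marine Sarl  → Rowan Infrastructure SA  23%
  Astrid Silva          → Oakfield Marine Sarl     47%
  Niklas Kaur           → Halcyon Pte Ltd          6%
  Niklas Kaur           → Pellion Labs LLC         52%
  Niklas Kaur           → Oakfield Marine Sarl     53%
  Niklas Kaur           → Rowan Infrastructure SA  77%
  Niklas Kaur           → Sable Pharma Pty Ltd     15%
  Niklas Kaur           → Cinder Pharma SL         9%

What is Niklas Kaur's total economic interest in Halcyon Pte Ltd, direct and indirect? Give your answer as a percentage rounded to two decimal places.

41.80%

Niklas reaches Halcyon along 4 paths.
Via Oakfield → Sable → Cinder: 53% × 52% × 91% × 75% = 18.8097%.
Via Sable → Cinder: 15% × 91% × 75% = 10.2375%.
Via Cinder: 9% × 75% = 6.75%.
Direct stake: 6% = 6%.
Total: 18.8097% + 10.2375% + 6.75% + 6% = 41.7972%.
Rounded: 41.80%.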